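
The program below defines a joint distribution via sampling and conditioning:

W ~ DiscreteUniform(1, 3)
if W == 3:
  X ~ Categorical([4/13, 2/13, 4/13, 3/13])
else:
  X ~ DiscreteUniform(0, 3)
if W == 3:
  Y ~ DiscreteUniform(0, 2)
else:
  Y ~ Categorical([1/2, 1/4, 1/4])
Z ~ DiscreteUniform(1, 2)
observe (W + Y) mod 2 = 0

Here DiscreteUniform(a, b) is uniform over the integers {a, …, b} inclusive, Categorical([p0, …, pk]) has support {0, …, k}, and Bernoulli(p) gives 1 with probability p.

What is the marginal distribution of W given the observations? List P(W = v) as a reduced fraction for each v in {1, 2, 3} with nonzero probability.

P(W=1) = 3/16, P(W=2) = 9/16, P(W=3) = 1/4

Enumerate traces; 32 have nonzero weight after conditioning:
  (W=1, X=0, Y=1, Z=1) weight 1/96
  (W=1, X=0, Y=1, Z=2) weight 1/96
  (W=1, X=1, Y=1, Z=1) weight 1/96
  (W=1, X=1, Y=1, Z=2) weight 1/96
  (W=1, X=2, Y=1, Z=1) weight 1/96
  (W=1, X=2, Y=1, Z=2) weight 1/96
  (W=1, X=3, Y=1, Z=1) weight 1/96
  (W=1, X=3, Y=1, Z=2) weight 1/96
  (W=2, X=0, Y=0, Z=1) weight 1/48
  (W=3, X=0, Y=1, Z=1) weight 2/117
  … 22 more
Group by W:
  weight(W=1) = 1/12
  weight(W=2) = 1/4
  weight(W=3) = 1/9
Total weight = 1/12 + 1/4 + 1/9 = 4/9
P(W=1 | obs) = 1/12 / 4/9 = 3/16
P(W=2 | obs) = 1/4 / 4/9 = 9/16
P(W=3 | obs) = 1/9 / 4/9 = 1/4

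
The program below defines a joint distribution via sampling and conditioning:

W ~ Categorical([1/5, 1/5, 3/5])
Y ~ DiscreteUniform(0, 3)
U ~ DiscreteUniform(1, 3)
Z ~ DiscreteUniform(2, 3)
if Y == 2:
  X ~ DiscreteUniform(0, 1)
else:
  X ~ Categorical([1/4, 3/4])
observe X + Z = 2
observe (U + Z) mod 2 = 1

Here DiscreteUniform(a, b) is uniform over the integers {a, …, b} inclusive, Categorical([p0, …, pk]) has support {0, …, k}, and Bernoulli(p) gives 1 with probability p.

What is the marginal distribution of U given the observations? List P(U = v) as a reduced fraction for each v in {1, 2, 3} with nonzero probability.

Enumerate traces; 24 have nonzero weight after conditioning:
  (W=0, Y=0, U=1, Z=2, X=0) weight 1/480
  (W=0, Y=0, U=3, Z=2, X=0) weight 1/480
  (W=0, Y=1, U=1, Z=2, X=0) weight 1/480
  (W=0, Y=1, U=3, Z=2, X=0) weight 1/480
  (W=0, Y=2, U=1, Z=2, X=0) weight 1/240
  (W=0, Y=2, U=3, Z=2, X=0) weight 1/240
  (W=0, Y=3, U=1, Z=2, X=0) weight 1/480
  (W=0, Y=3, U=3, Z=2, X=0) weight 1/480
  … 16 more
Group by U:
  weight(U=1) = 5/96
  weight(U=3) = 5/96
Total weight = 5/96 + 5/96 = 5/48
P(U=1 | obs) = 5/96 / 5/48 = 1/2
P(U=3 | obs) = 5/96 / 5/48 = 1/2

P(U=1) = 1/2, P(U=3) = 1/2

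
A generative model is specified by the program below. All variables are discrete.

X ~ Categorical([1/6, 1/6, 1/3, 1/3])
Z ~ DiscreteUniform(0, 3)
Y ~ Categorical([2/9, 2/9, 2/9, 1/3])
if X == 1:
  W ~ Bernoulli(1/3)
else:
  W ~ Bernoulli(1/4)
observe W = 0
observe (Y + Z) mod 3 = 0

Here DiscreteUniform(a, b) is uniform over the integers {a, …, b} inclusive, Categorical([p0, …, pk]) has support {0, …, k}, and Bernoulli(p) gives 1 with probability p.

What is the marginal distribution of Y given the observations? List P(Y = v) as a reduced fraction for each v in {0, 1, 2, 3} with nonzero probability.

Enumerate traces; 24 have nonzero weight after conditioning:
  (X=0, Z=0, Y=0, W=0) weight 1/144
  (X=0, Z=0, Y=3, W=0) weight 1/96
  (X=0, Z=1, Y=2, W=0) weight 1/144
  (X=0, Z=2, Y=1, W=0) weight 1/144
  (X=0, Z=3, Y=0, W=0) weight 1/144
  (X=0, Z=3, Y=3, W=0) weight 1/96
  (X=1, Z=0, Y=0, W=0) weight 1/162
  (X=1, Z=0, Y=3, W=0) weight 1/108
  … 16 more
Group by Y:
  weight(Y=0) = 53/648
  weight(Y=1) = 53/1296
  weight(Y=2) = 53/1296
  weight(Y=3) = 53/432
Total weight = 53/648 + 53/1296 + 53/1296 + 53/432 = 371/1296
P(Y=0 | obs) = 53/648 / 371/1296 = 2/7
P(Y=1 | obs) = 53/1296 / 371/1296 = 1/7
P(Y=2 | obs) = 53/1296 / 371/1296 = 1/7
P(Y=3 | obs) = 53/432 / 371/1296 = 3/7

P(Y=0) = 2/7, P(Y=1) = 1/7, P(Y=2) = 1/7, P(Y=3) = 3/7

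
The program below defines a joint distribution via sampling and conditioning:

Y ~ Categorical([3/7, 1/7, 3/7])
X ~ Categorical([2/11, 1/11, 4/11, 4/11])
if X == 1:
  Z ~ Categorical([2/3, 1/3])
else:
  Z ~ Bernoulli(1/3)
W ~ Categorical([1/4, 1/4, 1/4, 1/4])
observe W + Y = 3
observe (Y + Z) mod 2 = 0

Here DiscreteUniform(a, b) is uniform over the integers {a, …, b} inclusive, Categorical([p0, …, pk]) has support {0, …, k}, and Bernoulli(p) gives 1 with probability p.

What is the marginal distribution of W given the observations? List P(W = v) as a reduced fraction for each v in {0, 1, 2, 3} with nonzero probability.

P(W=1) = 6/13, P(W=2) = 1/13, P(W=3) = 6/13

Enumerate traces; 12 have nonzero weight after conditioning:
  (Y=0, X=0, Z=0, W=3) weight 1/77
  (Y=0, X=1, Z=0, W=3) weight 1/154
  (Y=0, X=2, Z=0, W=3) weight 2/77
  (Y=0, X=3, Z=0, W=3) weight 2/77
  (Y=1, X=0, Z=1, W=2) weight 1/462
  (Y=1, X=1, Z=1, W=2) weight 1/924
  (Y=1, X=2, Z=1, W=2) weight 1/231
  (Y=1, X=3, Z=1, W=2) weight 1/231
  (Y=2, X=0, Z=0, W=1) weight 1/77
  … 3 more
Group by W:
  weight(W=1) = 1/14
  weight(W=2) = 1/84
  weight(W=3) = 1/14
Total weight = 1/14 + 1/84 + 1/14 = 13/84
P(W=1 | obs) = 1/14 / 13/84 = 6/13
P(W=2 | obs) = 1/84 / 13/84 = 1/13
P(W=3 | obs) = 1/14 / 13/84 = 6/13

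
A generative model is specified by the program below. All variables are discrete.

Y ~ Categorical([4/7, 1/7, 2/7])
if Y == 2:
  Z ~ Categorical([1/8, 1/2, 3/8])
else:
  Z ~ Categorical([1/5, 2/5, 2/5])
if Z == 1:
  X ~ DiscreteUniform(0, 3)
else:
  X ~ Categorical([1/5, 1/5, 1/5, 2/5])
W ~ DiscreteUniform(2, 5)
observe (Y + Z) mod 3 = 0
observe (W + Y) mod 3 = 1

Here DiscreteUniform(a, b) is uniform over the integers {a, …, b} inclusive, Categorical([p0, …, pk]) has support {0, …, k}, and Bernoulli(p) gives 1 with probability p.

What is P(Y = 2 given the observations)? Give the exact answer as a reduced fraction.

P(Y = 2 | obs) = 5/8

Enumerate traces; 16 have nonzero weight after conditioning:
  (Y=0, Z=0, X=0, W=4) weight 1/175
  (Y=0, Z=0, X=1, W=4) weight 1/175
  (Y=0, Z=0, X=2, W=4) weight 1/175
  (Y=0, Z=0, X=3, W=4) weight 2/175
  (Y=1, Z=2, X=0, W=3) weight 1/350
  (Y=1, Z=2, X=1, W=3) weight 1/350
  (Y=1, Z=2, X=2, W=3) weight 1/350
  (Y=1, Z=2, X=3, W=3) weight 1/175
  (Y=2, Z=1, X=0, W=2) weight 1/112
  … 7 more
Group by Y:
  weight(Y=0) = 1/35
  weight(Y=1) = 1/70
  weight(Y=2) = 1/14
Total weight = 1/35 + 1/70 + 1/14 = 4/35
P(Y=0 | obs) = 1/35 / 4/35 = 1/4
P(Y=1 | obs) = 1/70 / 4/35 = 1/8
P(Y=2 | obs) = 1/14 / 4/35 = 5/8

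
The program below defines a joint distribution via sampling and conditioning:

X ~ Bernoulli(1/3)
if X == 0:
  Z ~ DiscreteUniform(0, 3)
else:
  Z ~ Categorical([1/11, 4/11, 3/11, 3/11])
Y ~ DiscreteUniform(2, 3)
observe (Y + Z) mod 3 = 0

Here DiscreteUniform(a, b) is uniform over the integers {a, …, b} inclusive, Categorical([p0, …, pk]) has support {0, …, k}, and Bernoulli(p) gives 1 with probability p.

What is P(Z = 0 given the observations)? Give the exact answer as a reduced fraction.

P(Z = 0 | obs) = 13/49

Enumerate traces; 6 have nonzero weight after conditioning:
  (X=0, Z=0, Y=3) weight 1/12
  (X=0, Z=1, Y=2) weight 1/12
  (X=0, Z=3, Y=3) weight 1/12
  (X=1, Z=0, Y=3) weight 1/66
  (X=1, Z=1, Y=2) weight 2/33
  (X=1, Z=3, Y=3) weight 1/22
Group by Z:
  weight(Z=0) = 13/132
  weight(Z=1) = 19/132
  weight(Z=3) = 17/132
Total weight = 13/132 + 19/132 + 17/132 = 49/132
P(Z=0 | obs) = 13/132 / 49/132 = 13/49
P(Z=1 | obs) = 19/132 / 49/132 = 19/49
P(Z=3 | obs) = 17/132 / 49/132 = 17/49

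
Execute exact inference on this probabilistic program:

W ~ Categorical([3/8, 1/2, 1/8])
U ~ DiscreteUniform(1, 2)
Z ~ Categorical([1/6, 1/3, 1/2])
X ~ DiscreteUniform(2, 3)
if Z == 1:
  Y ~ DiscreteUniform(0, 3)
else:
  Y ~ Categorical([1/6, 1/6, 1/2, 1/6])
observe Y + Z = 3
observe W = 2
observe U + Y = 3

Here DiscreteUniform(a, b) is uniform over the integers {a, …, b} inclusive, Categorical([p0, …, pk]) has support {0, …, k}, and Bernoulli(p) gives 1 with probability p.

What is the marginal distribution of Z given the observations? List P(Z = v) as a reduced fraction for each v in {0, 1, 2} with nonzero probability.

Enumerate traces; 4 have nonzero weight after conditioning:
  (W=2, U=1, Z=1, X=2, Y=2) weight 1/384
  (W=2, U=1, Z=1, X=3, Y=2) weight 1/384
  (W=2, U=2, Z=2, X=2, Y=1) weight 1/384
  (W=2, U=2, Z=2, X=3, Y=1) weight 1/384
Group by Z:
  weight(Z=1) = 1/192
  weight(Z=2) = 1/192
Total weight = 1/192 + 1/192 = 1/96
P(Z=1 | obs) = 1/192 / 1/96 = 1/2
P(Z=2 | obs) = 1/192 / 1/96 = 1/2

P(Z=1) = 1/2, P(Z=2) = 1/2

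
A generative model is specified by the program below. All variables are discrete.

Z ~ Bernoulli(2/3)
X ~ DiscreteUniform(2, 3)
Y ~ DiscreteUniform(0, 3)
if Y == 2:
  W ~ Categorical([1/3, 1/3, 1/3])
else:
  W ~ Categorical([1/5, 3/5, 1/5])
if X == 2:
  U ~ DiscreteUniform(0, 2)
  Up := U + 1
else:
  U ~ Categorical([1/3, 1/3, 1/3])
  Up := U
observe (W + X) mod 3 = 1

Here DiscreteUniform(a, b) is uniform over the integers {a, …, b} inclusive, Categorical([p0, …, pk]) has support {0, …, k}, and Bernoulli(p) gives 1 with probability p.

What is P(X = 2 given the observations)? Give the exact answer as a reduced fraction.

Enumerate traces; 48 have nonzero weight after conditioning:
  (Z=0, X=2, Y=0, W=2, U=0) weight 1/360
  (Z=0, X=2, Y=0, W=2, U=1) weight 1/360
  (Z=0, X=2, Y=0, W=2, U=2) weight 1/360
  (Z=0, X=2, Y=1, W=2, U=0) weight 1/360
  (Z=0, X=2, Y=1, W=2, U=1) weight 1/360
  (Z=0, X=2, Y=1, W=2, U=2) weight 1/360
  (Z=0, X=2, Y=2, W=2, U=0) weight 1/216
  (Z=0, X=2, Y=2, W=2, U=1) weight 1/216
  (Z=0, X=3, Y=0, W=1, U=0) weight 1/120
  … 39 more
Group by X:
  weight(X=2) = 7/60
  weight(X=3) = 4/15
Total weight = 7/60 + 4/15 = 23/60
P(X=2 | obs) = 7/60 / 23/60 = 7/23
P(X=3 | obs) = 4/15 / 23/60 = 16/23

P(X = 2 | obs) = 7/23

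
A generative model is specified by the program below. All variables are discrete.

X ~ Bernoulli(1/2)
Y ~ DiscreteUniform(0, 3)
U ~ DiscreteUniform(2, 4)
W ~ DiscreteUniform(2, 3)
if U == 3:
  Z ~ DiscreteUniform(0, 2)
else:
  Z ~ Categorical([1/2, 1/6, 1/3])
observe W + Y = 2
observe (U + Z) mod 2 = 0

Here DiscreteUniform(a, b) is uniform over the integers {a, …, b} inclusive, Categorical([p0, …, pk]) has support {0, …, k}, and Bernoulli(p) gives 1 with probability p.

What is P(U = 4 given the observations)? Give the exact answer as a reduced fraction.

P(U = 4 | obs) = 5/12

Enumerate traces; 10 have nonzero weight after conditioning:
  (X=0, Y=0, U=2, W=2, Z=0) weight 1/96
  (X=0, Y=0, U=2, W=2, Z=2) weight 1/144
  (X=0, Y=0, U=3, W=2, Z=1) weight 1/144
  (X=0, Y=0, U=4, W=2, Z=0) weight 1/96
  (X=0, Y=0, U=4, W=2, Z=2) weight 1/144
  (X=1, Y=0, U=2, W=2, Z=0) weight 1/96
  (X=1, Y=0, U=2, W=2, Z=2) weight 1/144
  (X=1, Y=0, U=3, W=2, Z=1) weight 1/144
  … 2 more
Group by U:
  weight(U=2) = 5/144
  weight(U=3) = 1/72
  weight(U=4) = 5/144
Total weight = 5/144 + 1/72 + 5/144 = 1/12
P(U=2 | obs) = 5/144 / 1/12 = 5/12
P(U=3 | obs) = 1/72 / 1/12 = 1/6
P(U=4 | obs) = 5/144 / 1/12 = 5/12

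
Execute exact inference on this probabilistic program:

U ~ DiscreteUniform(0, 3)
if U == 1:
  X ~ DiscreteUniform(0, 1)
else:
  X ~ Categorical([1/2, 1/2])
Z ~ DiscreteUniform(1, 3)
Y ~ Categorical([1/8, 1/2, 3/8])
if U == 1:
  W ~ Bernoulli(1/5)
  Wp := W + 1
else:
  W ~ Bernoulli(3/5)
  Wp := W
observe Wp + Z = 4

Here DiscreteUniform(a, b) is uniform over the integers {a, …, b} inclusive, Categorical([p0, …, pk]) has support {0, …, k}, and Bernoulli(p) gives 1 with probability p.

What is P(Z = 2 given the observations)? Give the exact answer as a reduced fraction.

Enumerate traces; 30 have nonzero weight after conditioning:
  (U=0, X=0, Z=3, Y=0, W=1) weight 1/320
  (U=0, X=0, Z=3, Y=1, W=1) weight 1/80
  (U=0, X=0, Z=3, Y=2, W=1) weight 3/320
  (U=0, X=1, Z=3, Y=0, W=1) weight 1/320
  (U=0, X=1, Z=3, Y=1, W=1) weight 1/80
  (U=0, X=1, Z=3, Y=2, W=1) weight 3/320
  (U=1, X=0, Z=2, Y=0, W=1) weight 1/960
  (U=1, X=0, Z=2, Y=1, W=1) weight 1/240
  … 22 more
Group by Z:
  weight(Z=2) = 1/60
  weight(Z=3) = 13/60
Total weight = 1/60 + 13/60 = 7/30
P(Z=2 | obs) = 1/60 / 7/30 = 1/14
P(Z=3 | obs) = 13/60 / 7/30 = 13/14

P(Z = 2 | obs) = 1/14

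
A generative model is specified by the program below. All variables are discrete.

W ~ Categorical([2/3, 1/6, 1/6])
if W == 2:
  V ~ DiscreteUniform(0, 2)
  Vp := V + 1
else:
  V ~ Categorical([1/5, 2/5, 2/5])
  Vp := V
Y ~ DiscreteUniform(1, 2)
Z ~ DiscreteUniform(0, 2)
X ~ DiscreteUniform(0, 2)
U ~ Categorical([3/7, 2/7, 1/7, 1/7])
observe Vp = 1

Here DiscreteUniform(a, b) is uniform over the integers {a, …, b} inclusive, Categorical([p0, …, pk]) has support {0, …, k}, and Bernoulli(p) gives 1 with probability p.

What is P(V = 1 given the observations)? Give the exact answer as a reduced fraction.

Enumerate traces; 216 have nonzero weight after conditioning:
  (W=0, V=1, Y=1, Z=0, X=0, U=0) weight 2/315
  (W=0, V=1, Y=1, Z=0, X=0, U=1) weight 4/945
  (W=0, V=1, Y=1, Z=0, X=0, U=2) weight 2/945
  (W=0, V=1, Y=1, Z=0, X=0, U=3) weight 2/945
  (W=0, V=1, Y=1, Z=0, X=1, U=0) weight 2/315
  (W=0, V=1, Y=1, Z=0, X=1, U=1) weight 4/945
  (W=0, V=1, Y=1, Z=0, X=1, U=2) weight 2/945
  (W=0, V=1, Y=1, Z=0, X=1, U=3) weight 2/945
  (W=2, V=0, Y=1, Z=0, X=0, U=0) weight 1/756
  … 207 more
Group by V:
  weight(V=0) = 1/18
  weight(V=1) = 1/3
Total weight = 1/18 + 1/3 = 7/18
P(V=0 | obs) = 1/18 / 7/18 = 1/7
P(V=1 | obs) = 1/3 / 7/18 = 6/7

P(V = 1 | obs) = 6/7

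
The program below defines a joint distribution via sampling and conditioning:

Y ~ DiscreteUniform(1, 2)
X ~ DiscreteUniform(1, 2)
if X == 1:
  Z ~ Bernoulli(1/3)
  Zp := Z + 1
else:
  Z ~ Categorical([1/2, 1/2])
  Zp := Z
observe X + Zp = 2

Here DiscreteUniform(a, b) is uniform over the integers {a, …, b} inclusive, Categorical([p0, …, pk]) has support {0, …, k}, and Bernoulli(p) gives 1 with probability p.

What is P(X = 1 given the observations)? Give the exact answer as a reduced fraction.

P(X = 1 | obs) = 4/7

Enumerate traces; 4 have nonzero weight after conditioning:
  (Y=1, X=1, Z=0) weight 1/6
  (Y=1, X=2, Z=0) weight 1/8
  (Y=2, X=1, Z=0) weight 1/6
  (Y=2, X=2, Z=0) weight 1/8
Group by X:
  weight(X=1) = 1/3
  weight(X=2) = 1/4
Total weight = 1/3 + 1/4 = 7/12
P(X=1 | obs) = 1/3 / 7/12 = 4/7
P(X=2 | obs) = 1/4 / 7/12 = 3/7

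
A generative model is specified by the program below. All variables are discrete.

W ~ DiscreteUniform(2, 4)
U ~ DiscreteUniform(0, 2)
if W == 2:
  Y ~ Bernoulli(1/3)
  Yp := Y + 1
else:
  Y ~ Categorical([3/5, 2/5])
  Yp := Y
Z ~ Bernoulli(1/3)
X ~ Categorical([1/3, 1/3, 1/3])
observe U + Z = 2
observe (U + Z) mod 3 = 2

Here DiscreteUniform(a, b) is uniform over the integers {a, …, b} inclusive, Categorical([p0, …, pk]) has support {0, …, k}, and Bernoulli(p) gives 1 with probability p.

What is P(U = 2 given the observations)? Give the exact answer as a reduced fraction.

P(U = 2 | obs) = 2/3

Enumerate traces; 36 have nonzero weight after conditioning:
  (W=2, U=1, Y=0, Z=1, X=0) weight 2/243
  (W=2, U=1, Y=0, Z=1, X=1) weight 2/243
  (W=2, U=1, Y=0, Z=1, X=2) weight 2/243
  (W=2, U=1, Y=1, Z=1, X=0) weight 1/243
  (W=2, U=1, Y=1, Z=1, X=1) weight 1/243
  (W=2, U=1, Y=1, Z=1, X=2) weight 1/243
  (W=2, U=2, Y=0, Z=0, X=0) weight 4/243
  (W=2, U=2, Y=0, Z=0, X=1) weight 4/243
  … 28 more
Group by U:
  weight(U=1) = 1/9
  weight(U=2) = 2/9
Total weight = 1/9 + 2/9 = 1/3
P(U=1 | obs) = 1/9 / 1/3 = 1/3
P(U=2 | obs) = 2/9 / 1/3 = 2/3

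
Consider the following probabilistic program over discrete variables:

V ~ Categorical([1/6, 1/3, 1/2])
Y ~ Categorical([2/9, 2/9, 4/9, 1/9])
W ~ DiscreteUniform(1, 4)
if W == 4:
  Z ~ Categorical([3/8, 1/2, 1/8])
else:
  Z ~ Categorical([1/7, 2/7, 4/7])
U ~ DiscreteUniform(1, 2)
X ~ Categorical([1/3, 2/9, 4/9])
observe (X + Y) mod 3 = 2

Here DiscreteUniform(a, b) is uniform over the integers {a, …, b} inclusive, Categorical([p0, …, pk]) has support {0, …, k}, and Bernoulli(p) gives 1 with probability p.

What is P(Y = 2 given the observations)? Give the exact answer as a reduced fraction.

Enumerate traces; 288 have nonzero weight after conditioning:
  (V=0, Y=0, W=1, Z=0, U=1, X=2) weight 1/3402
  (V=0, Y=0, W=1, Z=0, U=2, X=2) weight 1/3402
  (V=0, Y=0, W=1, Z=1, U=1, X=2) weight 1/1701
  (V=0, Y=0, W=1, Z=1, U=2, X=2) weight 1/1701
  (V=0, Y=0, W=1, Z=2, U=1, X=2) weight 2/1701
  (V=0, Y=0, W=1, Z=2, U=2, X=2) weight 2/1701
  (V=0, Y=0, W=2, Z=0, U=1, X=2) weight 1/3402
  (V=0, Y=0, W=2, Z=0, U=2, X=2) weight 1/3402
  (V=0, Y=1, W=1, Z=0, U=1, X=1) weight 1/6804
  (V=0, Y=2, W=1, Z=0, U=1, X=0) weight 1/2268
  … 278 more
Group by Y:
  weight(Y=0) = 8/81
  weight(Y=1) = 4/81
  weight(Y=2) = 4/27
  weight(Y=3) = 4/81
Total weight = 8/81 + 4/81 + 4/27 + 4/81 = 28/81
P(Y=0 | obs) = 8/81 / 28/81 = 2/7
P(Y=1 | obs) = 4/81 / 28/81 = 1/7
P(Y=2 | obs) = 4/27 / 28/81 = 3/7
P(Y=3 | obs) = 4/81 / 28/81 = 1/7

P(Y = 2 | obs) = 3/7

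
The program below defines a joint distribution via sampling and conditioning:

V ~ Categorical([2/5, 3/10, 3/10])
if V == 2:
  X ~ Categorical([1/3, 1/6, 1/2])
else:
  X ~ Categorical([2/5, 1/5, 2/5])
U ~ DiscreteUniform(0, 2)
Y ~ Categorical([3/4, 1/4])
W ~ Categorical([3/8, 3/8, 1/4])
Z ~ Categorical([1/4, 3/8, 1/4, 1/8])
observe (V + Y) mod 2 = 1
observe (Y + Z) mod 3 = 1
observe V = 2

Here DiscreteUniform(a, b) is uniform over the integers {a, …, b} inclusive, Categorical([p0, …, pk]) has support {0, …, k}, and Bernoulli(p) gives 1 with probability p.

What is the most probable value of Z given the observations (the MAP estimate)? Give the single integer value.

argmax_v P(Z = v | obs) = 0

Enumerate traces; 54 have nonzero weight after conditioning:
  (V=2, X=0, U=0, Y=1, W=0, Z=0) weight 1/1280
  (V=2, X=0, U=0, Y=1, W=0, Z=3) weight 1/2560
  (V=2, X=0, U=0, Y=1, W=1, Z=0) weight 1/1280
  (V=2, X=0, U=0, Y=1, W=1, Z=3) weight 1/2560
  (V=2, X=0, U=0, Y=1, W=2, Z=0) weight 1/1920
  (V=2, X=0, U=0, Y=1, W=2, Z=3) weight 1/3840
  (V=2, X=0, U=1, Y=1, W=0, Z=0) weight 1/1280
  (V=2, X=0, U=1, Y=1, W=0, Z=3) weight 1/2560
  … 46 more
Group by Z:
  weight(Z=0) = 3/160
  weight(Z=3) = 3/320
Total weight = 3/160 + 3/320 = 9/320
P(Z=0 | obs) = 3/160 / 9/320 = 2/3
P(Z=3 | obs) = 3/320 / 9/320 = 1/3
argmax = 0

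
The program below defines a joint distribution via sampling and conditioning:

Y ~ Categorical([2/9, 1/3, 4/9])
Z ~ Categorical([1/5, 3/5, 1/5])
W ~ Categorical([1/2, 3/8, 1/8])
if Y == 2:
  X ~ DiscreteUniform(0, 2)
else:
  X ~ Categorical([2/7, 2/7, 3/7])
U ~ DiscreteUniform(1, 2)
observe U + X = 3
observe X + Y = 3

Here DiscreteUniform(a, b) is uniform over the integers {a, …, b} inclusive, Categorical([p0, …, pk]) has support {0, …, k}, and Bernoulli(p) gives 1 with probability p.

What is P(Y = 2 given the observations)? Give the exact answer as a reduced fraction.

Enumerate traces; 18 have nonzero weight after conditioning:
  (Y=1, Z=0, W=0, X=2, U=1) weight 1/140
  (Y=1, Z=0, W=1, X=2, U=1) weight 3/560
  (Y=1, Z=0, W=2, X=2, U=1) weight 1/560
  (Y=1, Z=1, W=0, X=2, U=1) weight 3/140
  (Y=1, Z=1, W=1, X=2, U=1) weight 9/560
  (Y=1, Z=1, W=2, X=2, U=1) weight 3/560
  (Y=1, Z=2, W=0, X=2, U=1) weight 1/140
  (Y=1, Z=2, W=1, X=2, U=1) weight 3/560
  (Y=2, Z=0, W=0, X=1, U=2) weight 1/135
  … 9 more
Group by Y:
  weight(Y=1) = 1/14
  weight(Y=2) = 2/27
Total weight = 1/14 + 2/27 = 55/378
P(Y=1 | obs) = 1/14 / 55/378 = 27/55
P(Y=2 | obs) = 2/27 / 55/378 = 28/55

P(Y = 2 | obs) = 28/55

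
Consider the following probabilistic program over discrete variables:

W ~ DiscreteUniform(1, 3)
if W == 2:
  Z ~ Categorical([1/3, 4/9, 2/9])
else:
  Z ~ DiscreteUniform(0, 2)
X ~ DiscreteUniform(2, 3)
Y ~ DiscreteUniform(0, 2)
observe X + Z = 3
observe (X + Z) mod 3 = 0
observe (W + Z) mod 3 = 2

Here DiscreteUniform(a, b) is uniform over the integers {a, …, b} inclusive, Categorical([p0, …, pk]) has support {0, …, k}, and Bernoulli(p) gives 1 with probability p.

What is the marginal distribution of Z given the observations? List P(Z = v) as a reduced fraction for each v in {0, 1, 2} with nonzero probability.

Enumerate traces; 6 have nonzero weight after conditioning:
  (W=1, Z=1, X=2, Y=0) weight 1/54
  (W=1, Z=1, X=2, Y=1) weight 1/54
  (W=1, Z=1, X=2, Y=2) weight 1/54
  (W=2, Z=0, X=3, Y=0) weight 1/54
  (W=2, Z=0, X=3, Y=1) weight 1/54
  (W=2, Z=0, X=3, Y=2) weight 1/54
Group by Z:
  weight(Z=0) = 1/18
  weight(Z=1) = 1/18
Total weight = 1/18 + 1/18 = 1/9
P(Z=0 | obs) = 1/18 / 1/9 = 1/2
P(Z=1 | obs) = 1/18 / 1/9 = 1/2

P(Z=0) = 1/2, P(Z=1) = 1/2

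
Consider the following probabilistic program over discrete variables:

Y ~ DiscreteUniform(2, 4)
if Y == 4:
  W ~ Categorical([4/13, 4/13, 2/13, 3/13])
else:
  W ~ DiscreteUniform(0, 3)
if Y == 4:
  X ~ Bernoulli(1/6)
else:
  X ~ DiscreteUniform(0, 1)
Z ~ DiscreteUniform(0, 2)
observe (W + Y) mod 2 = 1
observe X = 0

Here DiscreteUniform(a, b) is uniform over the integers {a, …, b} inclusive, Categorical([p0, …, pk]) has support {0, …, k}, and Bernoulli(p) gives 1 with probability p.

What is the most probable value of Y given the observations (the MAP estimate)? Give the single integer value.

argmax_v P(Y = v | obs) = 4

Enumerate traces; 18 have nonzero weight after conditioning:
  (Y=2, W=1, X=0, Z=0) weight 1/72
  (Y=2, W=1, X=0, Z=1) weight 1/72
  (Y=2, W=1, X=0, Z=2) weight 1/72
  (Y=2, W=3, X=0, Z=0) weight 1/72
  (Y=2, W=3, X=0, Z=1) weight 1/72
  (Y=2, W=3, X=0, Z=2) weight 1/72
  (Y=3, W=0, X=0, Z=0) weight 1/72
  (Y=3, W=0, X=0, Z=1) weight 1/72
  (Y=4, W=1, X=0, Z=0) weight 10/351
  … 9 more
Group by Y:
  weight(Y=2) = 1/12
  weight(Y=3) = 1/12
  weight(Y=4) = 35/234
Total weight = 1/12 + 1/12 + 35/234 = 37/117
P(Y=2 | obs) = 1/12 / 37/117 = 39/148
P(Y=3 | obs) = 1/12 / 37/117 = 39/148
P(Y=4 | obs) = 35/234 / 37/117 = 35/74
argmax = 4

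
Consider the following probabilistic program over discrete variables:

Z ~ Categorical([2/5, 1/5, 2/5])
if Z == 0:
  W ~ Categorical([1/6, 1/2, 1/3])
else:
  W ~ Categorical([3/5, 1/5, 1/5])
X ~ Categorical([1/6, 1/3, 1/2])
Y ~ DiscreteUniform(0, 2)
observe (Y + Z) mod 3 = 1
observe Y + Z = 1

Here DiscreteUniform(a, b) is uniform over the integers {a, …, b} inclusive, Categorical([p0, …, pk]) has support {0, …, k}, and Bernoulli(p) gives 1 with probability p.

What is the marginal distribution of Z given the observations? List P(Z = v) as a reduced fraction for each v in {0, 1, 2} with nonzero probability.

P(Z=0) = 2/3, P(Z=1) = 1/3

Enumerate traces; 18 have nonzero weight after conditioning:
  (Z=0, W=0, X=0, Y=1) weight 1/270
  (Z=0, W=0, X=1, Y=1) weight 1/135
  (Z=0, W=0, X=2, Y=1) weight 1/90
  (Z=0, W=1, X=0, Y=1) weight 1/90
  (Z=0, W=1, X=1, Y=1) weight 1/45
  (Z=0, W=1, X=2, Y=1) weight 1/30
  (Z=0, W=2, X=0, Y=1) weight 1/135
  (Z=0, W=2, X=1, Y=1) weight 2/135
  (Z=1, W=0, X=0, Y=0) weight 1/150
  … 9 more
Group by Z:
  weight(Z=0) = 2/15
  weight(Z=1) = 1/15
Total weight = 2/15 + 1/15 = 1/5
P(Z=0 | obs) = 2/15 / 1/5 = 2/3
P(Z=1 | obs) = 1/15 / 1/5 = 1/3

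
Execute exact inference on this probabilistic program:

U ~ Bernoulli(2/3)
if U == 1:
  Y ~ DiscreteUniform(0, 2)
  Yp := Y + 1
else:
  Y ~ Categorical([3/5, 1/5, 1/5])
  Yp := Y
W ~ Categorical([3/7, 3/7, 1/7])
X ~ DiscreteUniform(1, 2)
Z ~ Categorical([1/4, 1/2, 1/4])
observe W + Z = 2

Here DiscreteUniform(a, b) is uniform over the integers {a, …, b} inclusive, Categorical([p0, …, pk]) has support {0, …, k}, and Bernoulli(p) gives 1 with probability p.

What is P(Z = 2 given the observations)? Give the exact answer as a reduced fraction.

Enumerate traces; 36 have nonzero weight after conditioning:
  (U=0, Y=0, W=0, X=1, Z=2) weight 3/280
  (U=0, Y=0, W=0, X=2, Z=2) weight 3/280
  (U=0, Y=0, W=1, X=1, Z=1) weight 3/140
  (U=0, Y=0, W=1, X=2, Z=1) weight 3/140
  (U=0, Y=0, W=2, X=1, Z=0) weight 1/280
  (U=0, Y=0, W=2, X=2, Z=0) weight 1/280
  (U=0, Y=1, W=0, X=1, Z=2) weight 1/280
  (U=0, Y=1, W=0, X=2, Z=2) weight 1/280
  … 28 more
Group by Z:
  weight(Z=0) = 1/28
  weight(Z=1) = 3/14
  weight(Z=2) = 3/28
Total weight = 1/28 + 3/14 + 3/28 = 5/14
P(Z=0 | obs) = 1/28 / 5/14 = 1/10
P(Z=1 | obs) = 3/14 / 5/14 = 3/5
P(Z=2 | obs) = 3/28 / 5/14 = 3/10

P(Z = 2 | obs) = 3/10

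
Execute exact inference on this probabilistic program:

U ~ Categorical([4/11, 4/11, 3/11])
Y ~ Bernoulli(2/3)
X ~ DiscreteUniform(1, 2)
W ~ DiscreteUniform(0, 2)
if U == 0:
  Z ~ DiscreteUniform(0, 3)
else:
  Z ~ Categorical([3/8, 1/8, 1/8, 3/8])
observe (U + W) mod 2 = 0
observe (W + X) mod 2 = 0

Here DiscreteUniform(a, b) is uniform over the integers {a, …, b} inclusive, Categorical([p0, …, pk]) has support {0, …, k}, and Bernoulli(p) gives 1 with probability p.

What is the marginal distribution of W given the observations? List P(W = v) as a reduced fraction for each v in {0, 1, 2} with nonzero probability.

P(W=0) = 7/18, P(W=1) = 2/9, P(W=2) = 7/18

Enumerate traces; 40 have nonzero weight after conditioning:
  (U=0, Y=0, X=2, W=0, Z=0) weight 1/198
  (U=0, Y=0, X=2, W=0, Z=1) weight 1/198
  (U=0, Y=0, X=2, W=0, Z=2) weight 1/198
  (U=0, Y=0, X=2, W=0, Z=3) weight 1/198
  (U=0, Y=0, X=2, W=2, Z=0) weight 1/198
  (U=0, Y=0, X=2, W=2, Z=1) weight 1/198
  (U=0, Y=0, X=2, W=2, Z=2) weight 1/198
  (U=0, Y=0, X=2, W=2, Z=3) weight 1/198
  (U=1, Y=0, X=1, W=1, Z=0) weight 1/132
  … 31 more
Group by W:
  weight(W=0) = 7/66
  weight(W=1) = 2/33
  weight(W=2) = 7/66
Total weight = 7/66 + 2/33 + 7/66 = 3/11
P(W=0 | obs) = 7/66 / 3/11 = 7/18
P(W=1 | obs) = 2/33 / 3/11 = 2/9
P(W=2 | obs) = 7/66 / 3/11 = 7/18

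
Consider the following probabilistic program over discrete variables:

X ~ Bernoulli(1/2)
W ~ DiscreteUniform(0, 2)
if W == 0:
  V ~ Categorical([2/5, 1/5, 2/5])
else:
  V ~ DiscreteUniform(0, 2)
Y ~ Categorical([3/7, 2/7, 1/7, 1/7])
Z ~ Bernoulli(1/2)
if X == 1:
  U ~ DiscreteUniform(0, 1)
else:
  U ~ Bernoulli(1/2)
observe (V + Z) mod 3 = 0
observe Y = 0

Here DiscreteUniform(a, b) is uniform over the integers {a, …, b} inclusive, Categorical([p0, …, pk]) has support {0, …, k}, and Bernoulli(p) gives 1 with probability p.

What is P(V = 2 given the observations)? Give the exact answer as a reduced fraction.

P(V = 2 | obs) = 1/2

Enumerate traces; 24 have nonzero weight after conditioning:
  (X=0, W=0, V=0, Y=0, Z=0, U=0) weight 1/140
  (X=0, W=0, V=0, Y=0, Z=0, U=1) weight 1/140
  (X=0, W=0, V=2, Y=0, Z=1, U=0) weight 1/140
  (X=0, W=0, V=2, Y=0, Z=1, U=1) weight 1/140
  (X=0, W=1, V=0, Y=0, Z=0, U=0) weight 1/168
  (X=0, W=1, V=0, Y=0, Z=0, U=1) weight 1/168
  (X=0, W=1, V=2, Y=0, Z=1, U=0) weight 1/168
  (X=0, W=1, V=2, Y=0, Z=1, U=1) weight 1/168
  … 16 more
Group by V:
  weight(V=0) = 8/105
  weight(V=2) = 8/105
Total weight = 8/105 + 8/105 = 16/105
P(V=0 | obs) = 8/105 / 16/105 = 1/2
P(V=2 | obs) = 8/105 / 16/105 = 1/2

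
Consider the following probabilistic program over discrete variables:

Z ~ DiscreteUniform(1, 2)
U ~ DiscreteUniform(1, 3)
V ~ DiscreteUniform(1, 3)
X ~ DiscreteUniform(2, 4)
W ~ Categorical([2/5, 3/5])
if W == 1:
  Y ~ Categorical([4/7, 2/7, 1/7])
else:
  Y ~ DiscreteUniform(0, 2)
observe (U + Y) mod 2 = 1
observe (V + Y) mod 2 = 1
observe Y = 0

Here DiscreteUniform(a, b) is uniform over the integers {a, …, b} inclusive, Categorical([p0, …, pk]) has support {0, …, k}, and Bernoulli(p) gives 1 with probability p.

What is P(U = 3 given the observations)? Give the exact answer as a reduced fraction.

P(U = 3 | obs) = 1/2

Enumerate traces; 48 have nonzero weight after conditioning:
  (Z=1, U=1, V=1, X=2, W=0, Y=0) weight 1/405
  (Z=1, U=1, V=1, X=2, W=1, Y=0) weight 2/315
  (Z=1, U=1, V=1, X=3, W=0, Y=0) weight 1/405
  (Z=1, U=1, V=1, X=3, W=1, Y=0) weight 2/315
  (Z=1, U=1, V=1, X=4, W=0, Y=0) weight 1/405
  (Z=1, U=1, V=1, X=4, W=1, Y=0) weight 2/315
  (Z=1, U=1, V=3, X=2, W=0, Y=0) weight 1/405
  (Z=1, U=1, V=3, X=2, W=1, Y=0) weight 2/315
  (Z=1, U=3, V=1, X=2, W=0, Y=0) weight 1/405
  … 39 more
Group by U:
  weight(U=1) = 20/189
  weight(U=3) = 20/189
Total weight = 20/189 + 20/189 = 40/189
P(U=1 | obs) = 20/189 / 40/189 = 1/2
P(U=3 | obs) = 20/189 / 40/189 = 1/2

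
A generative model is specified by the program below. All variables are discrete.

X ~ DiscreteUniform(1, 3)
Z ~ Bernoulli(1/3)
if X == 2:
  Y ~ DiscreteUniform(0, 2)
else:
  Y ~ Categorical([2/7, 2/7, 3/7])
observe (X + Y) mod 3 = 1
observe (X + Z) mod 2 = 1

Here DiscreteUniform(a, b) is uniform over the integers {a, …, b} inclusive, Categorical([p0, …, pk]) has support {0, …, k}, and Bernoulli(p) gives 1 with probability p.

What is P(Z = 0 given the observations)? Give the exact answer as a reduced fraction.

Enumerate traces; 3 have nonzero weight after conditioning:
  (X=1, Z=0, Y=0) weight 4/63
  (X=2, Z=1, Y=2) weight 1/27
  (X=3, Z=0, Y=1) weight 4/63
Group by Z:
  weight(Z=0) = 8/63
  weight(Z=1) = 1/27
Total weight = 8/63 + 1/27 = 31/189
P(Z=0 | obs) = 8/63 / 31/189 = 24/31
P(Z=1 | obs) = 1/27 / 31/189 = 7/31

P(Z = 0 | obs) = 24/31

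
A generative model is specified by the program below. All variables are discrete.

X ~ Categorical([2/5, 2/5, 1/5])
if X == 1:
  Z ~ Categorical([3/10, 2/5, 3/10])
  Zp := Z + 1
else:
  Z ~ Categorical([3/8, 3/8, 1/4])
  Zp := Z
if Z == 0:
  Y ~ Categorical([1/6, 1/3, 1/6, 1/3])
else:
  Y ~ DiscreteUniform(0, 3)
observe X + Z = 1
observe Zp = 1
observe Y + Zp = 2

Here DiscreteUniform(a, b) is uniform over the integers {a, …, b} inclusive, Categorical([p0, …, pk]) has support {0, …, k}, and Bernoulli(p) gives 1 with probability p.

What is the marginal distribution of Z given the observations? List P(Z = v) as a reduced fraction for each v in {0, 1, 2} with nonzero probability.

Enumerate traces; 2 have nonzero weight after conditioning:
  (X=0, Z=1, Y=1) weight 3/80
  (X=1, Z=0, Y=1) weight 1/25
Group by Z:
  weight(Z=0) = 1/25
  weight(Z=1) = 3/80
Total weight = 1/25 + 3/80 = 31/400
P(Z=0 | obs) = 1/25 / 31/400 = 16/31
P(Z=1 | obs) = 3/80 / 31/400 = 15/31

P(Z=0) = 16/31, P(Z=1) = 15/31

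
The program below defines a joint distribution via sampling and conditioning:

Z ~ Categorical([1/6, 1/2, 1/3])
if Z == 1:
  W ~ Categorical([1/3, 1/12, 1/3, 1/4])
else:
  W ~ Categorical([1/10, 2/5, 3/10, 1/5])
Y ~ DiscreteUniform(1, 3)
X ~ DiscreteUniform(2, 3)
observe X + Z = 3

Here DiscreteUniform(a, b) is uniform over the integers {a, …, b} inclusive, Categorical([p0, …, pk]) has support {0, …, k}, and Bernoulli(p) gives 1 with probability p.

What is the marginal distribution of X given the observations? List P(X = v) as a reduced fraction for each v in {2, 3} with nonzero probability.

P(X=2) = 3/4, P(X=3) = 1/4

Enumerate traces; 24 have nonzero weight after conditioning:
  (Z=0, W=0, Y=1, X=3) weight 1/360
  (Z=0, W=0, Y=2, X=3) weight 1/360
  (Z=0, W=0, Y=3, X=3) weight 1/360
  (Z=0, W=1, Y=1, X=3) weight 1/90
  (Z=0, W=1, Y=2, X=3) weight 1/90
  (Z=0, W=1, Y=3, X=3) weight 1/90
  (Z=0, W=2, Y=1, X=3) weight 1/120
  (Z=0, W=2, Y=2, X=3) weight 1/120
  (Z=1, W=0, Y=1, X=2) weight 1/36
  … 15 more
Group by X:
  weight(X=2) = 1/4
  weight(X=3) = 1/12
Total weight = 1/4 + 1/12 = 1/3
P(X=2 | obs) = 1/4 / 1/3 = 3/4
P(X=3 | obs) = 1/12 / 1/3 = 1/4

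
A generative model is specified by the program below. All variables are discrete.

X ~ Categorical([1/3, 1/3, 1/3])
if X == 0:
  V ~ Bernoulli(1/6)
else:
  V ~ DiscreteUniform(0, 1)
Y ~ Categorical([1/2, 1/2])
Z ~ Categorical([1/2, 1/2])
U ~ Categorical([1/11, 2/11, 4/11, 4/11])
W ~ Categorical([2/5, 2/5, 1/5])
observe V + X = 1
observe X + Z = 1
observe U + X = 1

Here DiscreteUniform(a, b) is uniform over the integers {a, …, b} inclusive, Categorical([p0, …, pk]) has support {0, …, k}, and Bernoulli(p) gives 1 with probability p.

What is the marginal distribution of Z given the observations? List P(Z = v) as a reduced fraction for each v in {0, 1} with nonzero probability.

Enumerate traces; 12 have nonzero weight after conditioning:
  (X=0, V=1, Y=0, Z=1, U=1, W=0) weight 1/990
  (X=0, V=1, Y=0, Z=1, U=1, W=1) weight 1/990
  (X=0, V=1, Y=0, Z=1, U=1, W=2) weight 1/1980
  (X=0, V=1, Y=1, Z=1, U=1, W=0) weight 1/990
  (X=0, V=1, Y=1, Z=1, U=1, W=1) weight 1/990
  (X=0, V=1, Y=1, Z=1, U=1, W=2) weight 1/1980
  (X=1, V=0, Y=0, Z=0, U=0, W=0) weight 1/660
  (X=1, V=0, Y=0, Z=0, U=0, W=1) weight 1/660
  … 4 more
Group by Z:
  weight(Z=0) = 1/132
  weight(Z=1) = 1/198
Total weight = 1/132 + 1/198 = 5/396
P(Z=0 | obs) = 1/132 / 5/396 = 3/5
P(Z=1 | obs) = 1/198 / 5/396 = 2/5

P(Z=0) = 3/5, P(Z=1) = 2/5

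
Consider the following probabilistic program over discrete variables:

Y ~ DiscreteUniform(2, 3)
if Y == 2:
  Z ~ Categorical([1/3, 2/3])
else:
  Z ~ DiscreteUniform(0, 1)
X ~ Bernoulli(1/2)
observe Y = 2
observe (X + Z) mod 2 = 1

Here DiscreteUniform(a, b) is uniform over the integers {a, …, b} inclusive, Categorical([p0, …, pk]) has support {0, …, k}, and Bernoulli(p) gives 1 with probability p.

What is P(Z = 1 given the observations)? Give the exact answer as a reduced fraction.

P(Z = 1 | obs) = 2/3

Enumerate traces; 2 have nonzero weight after conditioning:
  (Y=2, Z=0, X=1) weight 1/12
  (Y=2, Z=1, X=0) weight 1/6
Group by Z:
  weight(Z=0) = 1/12
  weight(Z=1) = 1/6
Total weight = 1/12 + 1/6 = 1/4
P(Z=0 | obs) = 1/12 / 1/4 = 1/3
P(Z=1 | obs) = 1/6 / 1/4 = 2/3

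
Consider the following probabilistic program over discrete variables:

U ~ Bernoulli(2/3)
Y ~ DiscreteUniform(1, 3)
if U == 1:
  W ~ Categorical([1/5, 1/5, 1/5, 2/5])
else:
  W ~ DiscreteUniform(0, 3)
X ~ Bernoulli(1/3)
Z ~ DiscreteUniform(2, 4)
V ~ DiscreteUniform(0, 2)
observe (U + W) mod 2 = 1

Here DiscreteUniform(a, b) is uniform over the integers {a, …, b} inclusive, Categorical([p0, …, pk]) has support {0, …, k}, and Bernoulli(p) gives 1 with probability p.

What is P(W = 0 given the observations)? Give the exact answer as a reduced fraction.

P(W = 0 | obs) = 4/13

Enumerate traces; 216 have nonzero weight after conditioning:
  (U=0, Y=1, W=1, X=0, Z=2, V=0) weight 1/486
  (U=0, Y=1, W=1, X=0, Z=2, V=1) weight 1/486
  (U=0, Y=1, W=1, X=0, Z=2, V=2) weight 1/486
  (U=0, Y=1, W=1, X=0, Z=3, V=0) weight 1/486
  (U=0, Y=1, W=1, X=0, Z=3, V=1) weight 1/486
  (U=0, Y=1, W=1, X=0, Z=3, V=2) weight 1/486
  (U=0, Y=1, W=1, X=0, Z=4, V=0) weight 1/486
  (U=0, Y=1, W=1, X=0, Z=4, V=1) weight 1/486
  (U=0, Y=1, W=3, X=0, Z=2, V=0) weight 1/486
  (U=1, Y=1, W=0, X=0, Z=2, V=0) weight 4/1215
  … 206 more
Group by W:
  weight(W=0) = 2/15
  weight(W=1) = 1/12
  weight(W=2) = 2/15
  weight(W=3) = 1/12
Total weight = 2/15 + 1/12 + 2/15 + 1/12 = 13/30
P(W=0 | obs) = 2/15 / 13/30 = 4/13
P(W=1 | obs) = 1/12 / 13/30 = 5/26
P(W=2 | obs) = 2/15 / 13/30 = 4/13
P(W=3 | obs) = 1/12 / 13/30 = 5/26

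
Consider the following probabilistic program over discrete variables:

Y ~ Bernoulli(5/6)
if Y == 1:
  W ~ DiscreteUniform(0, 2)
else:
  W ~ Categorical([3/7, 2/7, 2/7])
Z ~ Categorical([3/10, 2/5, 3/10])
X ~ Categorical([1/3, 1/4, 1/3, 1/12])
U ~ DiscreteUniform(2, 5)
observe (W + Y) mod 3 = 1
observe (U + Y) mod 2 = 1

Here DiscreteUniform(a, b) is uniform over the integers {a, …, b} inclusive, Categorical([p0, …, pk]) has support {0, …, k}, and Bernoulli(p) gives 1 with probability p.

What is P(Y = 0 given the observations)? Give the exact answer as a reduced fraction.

Enumerate traces; 48 have nonzero weight after conditioning:
  (Y=0, W=1, Z=0, X=0, U=3) weight 1/840
  (Y=0, W=1, Z=0, X=0, U=5) weight 1/840
  (Y=0, W=1, Z=0, X=1, U=3) weight 1/1120
  (Y=0, W=1, Z=0, X=1, U=5) weight 1/1120
  (Y=0, W=1, Z=0, X=2, U=3) weight 1/840
  (Y=0, W=1, Z=0, X=2, U=5) weight 1/840
  (Y=0, W=1, Z=0, X=3, U=3) weight 1/3360
  (Y=0, W=1, Z=0, X=3, U=5) weight 1/3360
  (Y=1, W=0, Z=0, X=0, U=2) weight 1/144
  … 39 more
Group by Y:
  weight(Y=0) = 1/42
  weight(Y=1) = 5/36
Total weight = 1/42 + 5/36 = 41/252
P(Y=0 | obs) = 1/42 / 41/252 = 6/41
P(Y=1 | obs) = 5/36 / 41/252 = 35/41

P(Y = 0 | obs) = 6/41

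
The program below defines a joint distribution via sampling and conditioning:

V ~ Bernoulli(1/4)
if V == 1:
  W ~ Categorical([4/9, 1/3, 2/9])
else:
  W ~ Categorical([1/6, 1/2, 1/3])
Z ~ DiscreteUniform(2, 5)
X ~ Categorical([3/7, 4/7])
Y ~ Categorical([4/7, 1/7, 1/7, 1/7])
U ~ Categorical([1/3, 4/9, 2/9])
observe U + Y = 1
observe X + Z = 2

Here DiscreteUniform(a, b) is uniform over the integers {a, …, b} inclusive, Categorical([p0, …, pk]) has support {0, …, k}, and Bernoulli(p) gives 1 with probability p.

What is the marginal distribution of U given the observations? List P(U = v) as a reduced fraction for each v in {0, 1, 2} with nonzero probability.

P(U=0) = 3/19, P(U=1) = 16/19

Enumerate traces; 12 have nonzero weight after conditioning:
  (V=0, W=0, Z=2, X=0, Y=0, U=1) weight 1/294
  (V=0, W=0, Z=2, X=0, Y=1, U=0) weight 1/1568
  (V=0, W=1, Z=2, X=0, Y=0, U=1) weight 1/98
  (V=0, W=1, Z=2, X=0, Y=1, U=0) weight 3/1568
  (V=0, W=2, Z=2, X=0, Y=0, U=1) weight 1/147
  (V=0, W=2, Z=2, X=0, Y=1, U=0) weight 1/784
  (V=1, W=0, Z=2, X=0, Y=0, U=1) weight 4/1323
  (V=1, W=0, Z=2, X=0, Y=1, U=0) weight 1/1764
  … 4 more
Group by U:
  weight(U=0) = 1/196
  weight(U=1) = 4/147
Total weight = 1/196 + 4/147 = 19/588
P(U=0 | obs) = 1/196 / 19/588 = 3/19
P(U=1 | obs) = 4/147 / 19/588 = 16/19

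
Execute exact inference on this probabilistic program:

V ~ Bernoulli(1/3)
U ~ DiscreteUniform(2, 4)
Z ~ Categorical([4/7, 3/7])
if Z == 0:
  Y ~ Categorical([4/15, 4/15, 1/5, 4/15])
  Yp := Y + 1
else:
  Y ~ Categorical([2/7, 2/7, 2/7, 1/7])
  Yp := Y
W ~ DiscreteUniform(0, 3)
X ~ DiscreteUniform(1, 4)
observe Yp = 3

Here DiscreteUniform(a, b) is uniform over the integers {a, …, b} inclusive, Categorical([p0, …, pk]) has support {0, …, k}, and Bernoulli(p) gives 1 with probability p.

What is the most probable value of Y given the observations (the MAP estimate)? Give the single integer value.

Enumerate traces; 192 have nonzero weight after conditioning:
  (V=0, U=2, Z=0, Y=2, W=0, X=1) weight 1/630
  (V=0, U=2, Z=0, Y=2, W=0, X=2) weight 1/630
  (V=0, U=2, Z=0, Y=2, W=0, X=3) weight 1/630
  (V=0, U=2, Z=0, Y=2, W=0, X=4) weight 1/630
  (V=0, U=2, Z=0, Y=2, W=1, X=1) weight 1/630
  (V=0, U=2, Z=0, Y=2, W=1, X=2) weight 1/630
  (V=0, U=2, Z=0, Y=2, W=1, X=3) weight 1/630
  (V=0, U=2, Z=0, Y=2, W=1, X=4) weight 1/630
  (V=0, U=2, Z=1, Y=3, W=0, X=1) weight 1/1176
  … 183 more
Group by Y:
  weight(Y=2) = 4/35
  weight(Y=3) = 3/49
Total weight = 4/35 + 3/49 = 43/245
P(Y=2 | obs) = 4/35 / 43/245 = 28/43
P(Y=3 | obs) = 3/49 / 43/245 = 15/43
argmax = 2

argmax_v P(Y = v | obs) = 2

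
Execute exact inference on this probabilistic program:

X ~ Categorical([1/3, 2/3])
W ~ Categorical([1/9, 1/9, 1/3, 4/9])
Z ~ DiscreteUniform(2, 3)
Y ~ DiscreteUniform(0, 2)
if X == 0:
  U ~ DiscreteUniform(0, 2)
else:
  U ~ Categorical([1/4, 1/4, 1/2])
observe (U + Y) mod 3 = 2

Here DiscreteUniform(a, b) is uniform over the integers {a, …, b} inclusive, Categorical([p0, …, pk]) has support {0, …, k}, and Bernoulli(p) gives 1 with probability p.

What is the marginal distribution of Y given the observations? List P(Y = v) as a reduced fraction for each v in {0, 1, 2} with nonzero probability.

Enumerate traces; 48 have nonzero weight after conditioning:
  (X=0, W=0, Z=2, Y=0, U=2) weight 1/486
  (X=0, W=0, Z=2, Y=1, U=1) weight 1/486
  (X=0, W=0, Z=2, Y=2, U=0) weight 1/486
  (X=0, W=0, Z=3, Y=0, U=2) weight 1/486
  (X=0, W=0, Z=3, Y=1, U=1) weight 1/486
  (X=0, W=0, Z=3, Y=2, U=0) weight 1/486
  (X=0, W=1, Z=2, Y=0, U=2) weight 1/486
  (X=0, W=1, Z=2, Y=1, U=1) weight 1/486
  … 40 more
Group by Y:
  weight(Y=0) = 4/27
  weight(Y=1) = 5/54
  weight(Y=2) = 5/54
Total weight = 4/27 + 5/54 + 5/54 = 1/3
P(Y=0 | obs) = 4/27 / 1/3 = 4/9
P(Y=1 | obs) = 5/54 / 1/3 = 5/18
P(Y=2 | obs) = 5/54 / 1/3 = 5/18

P(Y=0) = 4/9, P(Y=1) = 5/18, P(Y=2) = 5/18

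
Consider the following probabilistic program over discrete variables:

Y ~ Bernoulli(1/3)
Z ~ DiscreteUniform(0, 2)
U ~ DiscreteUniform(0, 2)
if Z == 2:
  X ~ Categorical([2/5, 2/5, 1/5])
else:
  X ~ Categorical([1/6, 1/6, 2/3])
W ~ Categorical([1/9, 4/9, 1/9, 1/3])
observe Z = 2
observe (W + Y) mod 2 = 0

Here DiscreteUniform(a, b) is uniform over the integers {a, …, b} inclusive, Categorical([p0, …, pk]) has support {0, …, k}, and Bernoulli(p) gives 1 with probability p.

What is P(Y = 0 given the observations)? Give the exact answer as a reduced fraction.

P(Y = 0 | obs) = 4/11

Enumerate traces; 36 have nonzero weight after conditioning:
  (Y=0, Z=2, U=0, X=0, W=0) weight 4/1215
  (Y=0, Z=2, U=0, X=0, W=2) weight 4/1215
  (Y=0, Z=2, U=0, X=1, W=0) weight 4/1215
  (Y=0, Z=2, U=0, X=1, W=2) weight 4/1215
  (Y=0, Z=2, U=0, X=2, W=0) weight 2/1215
  (Y=0, Z=2, U=0, X=2, W=2) weight 2/1215
  (Y=0, Z=2, U=1, X=0, W=0) weight 4/1215
  (Y=0, Z=2, U=1, X=0, W=2) weight 4/1215
  (Y=1, Z=2, U=0, X=0, W=1) weight 8/1215
  … 27 more
Group by Y:
  weight(Y=0) = 4/81
  weight(Y=1) = 7/81
Total weight = 4/81 + 7/81 = 11/81
P(Y=0 | obs) = 4/81 / 11/81 = 4/11
P(Y=1 | obs) = 7/81 / 11/81 = 7/11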